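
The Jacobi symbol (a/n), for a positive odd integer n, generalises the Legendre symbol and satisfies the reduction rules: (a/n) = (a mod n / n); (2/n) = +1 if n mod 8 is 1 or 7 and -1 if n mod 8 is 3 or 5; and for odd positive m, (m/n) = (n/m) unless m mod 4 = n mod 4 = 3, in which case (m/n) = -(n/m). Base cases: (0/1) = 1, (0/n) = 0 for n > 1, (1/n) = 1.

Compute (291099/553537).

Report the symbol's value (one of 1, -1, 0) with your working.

-1

reciprocity: (291099/553537) = +1·(553537/291099) since 291099 mod 4 = 3, 553537 mod 4 = 1; sign now +1
(553537/291099) = (262438/291099)   [reduce mod 291099]
262438 = 2^1·131219; (2/291099) = -1 since 291099 mod 8 = 3, so (262438/291099) = (-1)^1·(131219/291099); sign now -1
reciprocity: (131219/291099) = -1·(291099/131219) since 131219 mod 4 = 3, 291099 mod 4 = 3; sign now +1
(291099/131219) = (28661/131219)   [reduce mod 131219]
reciprocity: (28661/131219) = +1·(131219/28661) since 28661 mod 4 = 1, 131219 mod 4 = 3; sign now +1
(131219/28661) = (16575/28661)   [reduce mod 28661]
reciprocity: (16575/28661) = +1·(28661/16575) since 16575 mod 4 = 3, 28661 mod 4 = 1; sign now +1
(28661/16575) = (12086/16575)   [reduce mod 16575]
12086 = 2^1·6043; (2/16575) = +1 since 16575 mod 8 = 7, so (12086/16575) = (+1)^1·(6043/16575); sign now +1
reciprocity: (6043/16575) = -1·(16575/6043) since 6043 mod 4 = 3, 16575 mod 4 = 3; sign now -1
(16575/6043) = (4489/6043)   [reduce mod 6043]
reciprocity: (4489/6043) = +1·(6043/4489) since 4489 mod 4 = 1, 6043 mod 4 = 3; sign now -1
(6043/4489) = (1554/4489)   [reduce mod 4489]
1554 = 2^1·777; (2/4489) = +1 since 4489 mod 8 = 1, so (1554/4489) = (+1)^1·(777/4489); sign now -1
reciprocity: (777/4489) = +1·(4489/777) since 777 mod 4 = 1, 4489 mod 4 = 1; sign now -1
(4489/777) = (604/777)   [reduce mod 777]
604 = 2^2·151; (2/777) = +1 since 777 mod 8 = 1, so (604/777) = (+1)^2·(151/777); sign now -1
reciprocity: (151/777) = +1·(777/151) since 151 mod 4 = 3, 777 mod 4 = 1; sign now -1
(777/151) = (22/151)   [reduce mod 151]
22 = 2^1·11; (2/151) = +1 since 151 mod 8 = 7, so (22/151) = (+1)^1·(11/151); sign now -1
reciprocity: (11/151) = -1·(151/11) since 11 mod 4 = 3, 151 mod 4 = 3; sign now +1
(151/11) = (8/11)   [reduce mod 11]
8 = 2^3·1; (2/11) = -1 since 11 mod 8 = 3, so (8/11) = (-1)^3·(1/11); sign now -1
(1/11) = 1; final value = sign = -1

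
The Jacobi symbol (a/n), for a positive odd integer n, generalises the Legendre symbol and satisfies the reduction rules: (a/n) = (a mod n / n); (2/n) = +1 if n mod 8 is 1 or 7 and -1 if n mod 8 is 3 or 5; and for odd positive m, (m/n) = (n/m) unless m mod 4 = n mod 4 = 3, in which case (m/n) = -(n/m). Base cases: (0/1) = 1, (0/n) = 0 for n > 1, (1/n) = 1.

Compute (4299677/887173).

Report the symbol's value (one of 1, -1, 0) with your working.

(4299677/887173) = (750985/887173)   [reduce mod 887173]
reciprocity: (750985/887173) = +1·(887173/750985) since 750985 mod 4 = 1, 887173 mod 4 = 1; sign now +1
(887173/750985) = (136188/750985)   [reduce mod 750985]
136188 = 2^2·34047; (2/750985) = +1 since 750985 mod 8 = 1, so (136188/750985) = (+1)^2·(34047/750985); sign now +1
reciprocity: (34047/750985) = +1·(750985/34047) since 34047 mod 4 = 3, 750985 mod 4 = 1; sign now +1
(750985/34047) = (1951/34047)   [reduce mod 34047]
reciprocity: (1951/34047) = -1·(34047/1951) since 1951 mod 4 = 3, 34047 mod 4 = 3; sign now -1
(34047/1951) = (880/1951)   [reduce mod 1951]
880 = 2^4·55; (2/1951) = +1 since 1951 mod 8 = 7, so (880/1951) = (+1)^4·(55/1951); sign now -1
reciprocity: (55/1951) = -1·(1951/55) since 55 mod 4 = 3, 1951 mod 4 = 3; sign now +1
(1951/55) = (26/55)   [reduce mod 55]
26 = 2^1·13; (2/55) = +1 since 55 mod 8 = 7, so (26/55) = (+1)^1·(13/55); sign now +1
reciprocity: (13/55) = +1·(55/13) since 13 mod 4 = 1, 55 mod 4 = 3; sign now +1
(55/13) = (3/13)   [reduce mod 13]
reciprocity: (3/13) = +1·(13/3) since 3 mod 4 = 3, 13 mod 4 = 1; sign now +1
(13/3) = (1/3)   [reduce mod 3]
(1/3) = 1; final value = sign = +1

1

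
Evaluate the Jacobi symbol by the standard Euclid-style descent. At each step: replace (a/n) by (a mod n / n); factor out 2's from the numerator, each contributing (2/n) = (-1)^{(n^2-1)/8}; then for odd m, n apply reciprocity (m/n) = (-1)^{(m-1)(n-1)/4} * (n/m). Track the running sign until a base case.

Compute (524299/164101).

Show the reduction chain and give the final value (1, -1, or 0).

(524299/164101): 524299 mod 164101 = 31996, so (524299/164101) = (31996/164101)
factor out 2^2: 31996 = 2^2·7999; with 164101 mod 8 = 5, (2/164101) = -1; sign now +1; continue with (7999/164101)
flip (7999/164101) -> (164101/7999): both odd, 7999 mod 4 = 3, 164101 mod 4 = 1, so the flip contributes +1; sign now +1
(164101/7999): 164101 mod 7999 = 4121, so (164101/7999) = (4121/7999)
flip (4121/7999) -> (7999/4121): both odd, 4121 mod 4 = 1, 7999 mod 4 = 3, so the flip contributes +1; sign now +1
(7999/4121): 7999 mod 4121 = 3878, so (7999/4121) = (3878/4121)
factor out 2^1: 3878 = 2^1·1939; with 4121 mod 8 = 1, (2/4121) = +1; sign now +1; continue with (1939/4121)
flip (1939/4121) -> (4121/1939): both odd, 1939 mod 4 = 3, 4121 mod 4 = 1, so the flip contributes +1; sign now +1
(4121/1939): 4121 mod 1939 = 243, so (4121/1939) = (243/1939)
flip (243/1939) -> (1939/243): both odd, 243 mod 4 = 3, 1939 mod 4 = 3, so the flip contributes -1; sign now -1
(1939/243): 1939 mod 243 = 238, so (1939/243) = (238/243)
factor out 2^1: 238 = 2^1·119; with 243 mod 8 = 3, (2/243) = -1; sign now +1; continue with (119/243)
flip (119/243) -> (243/119): both odd, 119 mod 4 = 3, 243 mod 4 = 3, so the flip contributes -1; sign now -1
(243/119): 243 mod 119 = 5, so (243/119) = (5/119)
flip (5/119) -> (119/5): both odd, 5 mod 4 = 1, 119 mod 4 = 3, so the flip contributes +1; sign now -1
(119/5): 119 mod 5 = 4, so (119/5) = (4/5)
factor out 2^2: 4 = 2^2·1; with 5 mod 8 = 5, (2/5) = -1; sign now -1; continue with (1/5)
reached (1/5) = 1, so the symbol is -1

-1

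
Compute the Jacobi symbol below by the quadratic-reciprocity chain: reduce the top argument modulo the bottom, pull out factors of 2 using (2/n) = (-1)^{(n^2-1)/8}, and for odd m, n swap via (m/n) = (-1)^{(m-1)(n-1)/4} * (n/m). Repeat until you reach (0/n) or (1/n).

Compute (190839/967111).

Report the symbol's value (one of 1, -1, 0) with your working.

reciprocity: (190839/967111) = -1·(967111/190839) since 190839 mod 4 = 3, 967111 mod 4 = 3; sign now -1
(967111/190839) = (12916/190839)   [reduce mod 190839]
12916 = 2^2·3229; (2/190839) = +1 since 190839 mod 8 = 7, so (12916/190839) = (+1)^2·(3229/190839); sign now -1
reciprocity: (3229/190839) = +1·(190839/3229) since 3229 mod 4 = 1, 190839 mod 4 = 3; sign now -1
(190839/3229) = (328/3229)   [reduce mod 3229]
328 = 2^3·41; (2/3229) = -1 since 3229 mod 8 = 5, so (328/3229) = (-1)^3·(41/3229); sign now +1
reciprocity: (41/3229) = +1·(3229/41) since 41 mod 4 = 1, 3229 mod 4 = 1; sign now +1
(3229/41) = (31/41)   [reduce mod 41]
reciprocity: (31/41) = +1·(41/31) since 31 mod 4 = 3, 41 mod 4 = 1; sign now +1
(41/31) = (10/31)   [reduce mod 31]
10 = 2^1·5; (2/31) = +1 since 31 mod 8 = 7, so (10/31) = (+1)^1·(5/31); sign now +1
reciprocity: (5/31) = +1·(31/5) since 5 mod 4 = 1, 31 mod 4 = 3; sign now +1
(31/5) = (1/5)   [reduce mod 5]
(1/5) = 1; final value = sign = +1

1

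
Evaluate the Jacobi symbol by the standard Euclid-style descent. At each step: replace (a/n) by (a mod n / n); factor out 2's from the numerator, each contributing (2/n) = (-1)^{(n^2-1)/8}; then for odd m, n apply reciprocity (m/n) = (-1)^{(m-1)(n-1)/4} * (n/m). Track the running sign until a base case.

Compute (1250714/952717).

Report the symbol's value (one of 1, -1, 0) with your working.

-1

(1250714/952717): 1250714 mod 952717 = 297997, so (1250714/952717) = (297997/952717)
flip (297997/952717) -> (952717/297997): both odd, 297997 mod 4 = 1, 952717 mod 4 = 1, so the flip contributes +1; sign now +1
(952717/297997): 952717 mod 297997 = 58726, so (952717/297997) = (58726/297997)
factor out 2^1: 58726 = 2^1·29363; with 297997 mod 8 = 5, (2/297997) = -1; sign now -1; continue with (29363/297997)
flip (29363/297997) -> (297997/29363): both odd, 29363 mod 4 = 3, 297997 mod 4 = 1, so the flip contributes +1; sign now -1
(297997/29363): 297997 mod 29363 = 4367, so (297997/29363) = (4367/29363)
flip (4367/29363) -> (29363/4367): both odd, 4367 mod 4 = 3, 29363 mod 4 = 3, so the flip contributes -1; sign now +1
(29363/4367): 29363 mod 4367 = 3161, so (29363/4367) = (3161/4367)
flip (3161/4367) -> (4367/3161): both odd, 3161 mod 4 = 1, 4367 mod 4 = 3, so the flip contributes +1; sign now +1
(4367/3161): 4367 mod 3161 = 1206, so (4367/3161) = (1206/3161)
factor out 2^1: 1206 = 2^1·603; with 3161 mod 8 = 1, (2/3161) = +1; sign now +1; continue with (603/3161)
flip (603/3161) -> (3161/603): both odd, 603 mod 4 = 3, 3161 mod 4 = 1, so the flip contributes +1; sign now +1
(3161/603): 3161 mod 603 = 146, so (3161/603) = (146/603)
factor out 2^1: 146 = 2^1·73; with 603 mod 8 = 3, (2/603) = -1; sign now -1; continue with (73/603)
flip (73/603) -> (603/73): both odd, 73 mod 4 = 1, 603 mod 4 = 3, so the flip contributes +1; sign now -1
(603/73): 603 mod 73 = 19, so (603/73) = (19/73)
flip (19/73) -> (73/19): both odd, 19 mod 4 = 3, 73 mod 4 = 1, so the flip contributes +1; sign now -1
(73/19): 73 mod 19 = 16, so (73/19) = (16/19)
factor out 2^4: 16 = 2^4·1; with 19 mod 8 = 3, (2/19) = -1; sign now -1; continue with (1/19)
reached (1/19) = 1, so the symbol is -1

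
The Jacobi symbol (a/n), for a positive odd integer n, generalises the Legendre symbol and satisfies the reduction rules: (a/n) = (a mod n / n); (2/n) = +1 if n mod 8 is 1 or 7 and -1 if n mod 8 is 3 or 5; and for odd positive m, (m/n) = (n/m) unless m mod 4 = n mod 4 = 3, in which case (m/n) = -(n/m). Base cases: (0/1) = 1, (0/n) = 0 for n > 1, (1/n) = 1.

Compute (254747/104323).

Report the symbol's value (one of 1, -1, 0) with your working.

-1

(254747/104323) = (46101/104323)   [reduce mod 104323]
reciprocity: (46101/104323) = +1·(104323/46101) since 46101 mod 4 = 1, 104323 mod 4 = 3; sign now +1
(104323/46101) = (12121/46101)   [reduce mod 46101]
reciprocity: (12121/46101) = +1·(46101/12121) since 12121 mod 4 = 1, 46101 mod 4 = 1; sign now +1
(46101/12121) = (9738/12121)   [reduce mod 12121]
9738 = 2^1·4869; (2/12121) = +1 since 12121 mod 8 = 1, so (9738/12121) = (+1)^1·(4869/12121); sign now +1
reciprocity: (4869/12121) = +1·(12121/4869) since 4869 mod 4 = 1, 12121 mod 4 = 1; sign now +1
(12121/4869) = (2383/4869)   [reduce mod 4869]
reciprocity: (2383/4869) = +1·(4869/2383) since 2383 mod 4 = 3, 4869 mod 4 = 1; sign now +1
(4869/2383) = (103/2383)   [reduce mod 2383]
reciprocity: (103/2383) = -1·(2383/103) since 103 mod 4 = 3, 2383 mod 4 = 3; sign now -1
(2383/103) = (14/103)   [reduce mod 103]
14 = 2^1·7; (2/103) = +1 since 103 mod 8 = 7, so (14/103) = (+1)^1·(7/103); sign now -1
reciprocity: (7/103) = -1·(103/7) since 7 mod 4 = 3, 103 mod 4 = 3; sign now +1
(103/7) = (5/7)   [reduce mod 7]
reciprocity: (5/7) = +1·(7/5) since 5 mod 4 = 1, 7 mod 4 = 3; sign now +1
(7/5) = (2/5)   [reduce mod 5]
2 = 2^1·1; (2/5) = -1 since 5 mod 8 = 5, so (2/5) = (-1)^1·(1/5); sign now -1
(1/5) = 1; final value = sign = -1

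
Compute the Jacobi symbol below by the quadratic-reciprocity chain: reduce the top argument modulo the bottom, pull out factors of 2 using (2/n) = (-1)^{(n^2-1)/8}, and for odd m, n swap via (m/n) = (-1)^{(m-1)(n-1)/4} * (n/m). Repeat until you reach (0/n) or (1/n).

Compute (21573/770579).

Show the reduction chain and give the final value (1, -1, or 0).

1

flip (21573/770579) -> (770579/21573): both odd, 21573 mod 4 = 1, 770579 mod 4 = 3, so the flip contributes +1; sign now +1
(770579/21573): 770579 mod 21573 = 15524, so (770579/21573) = (15524/21573)
factor out 2^2: 15524 = 2^2·3881; with 21573 mod 8 = 5, (2/21573) = -1; sign now +1; continue with (3881/21573)
flip (3881/21573) -> (21573/3881): both odd, 3881 mod 4 = 1, 21573 mod 4 = 1, so the flip contributes +1; sign now +1
(21573/3881): 21573 mod 3881 = 2168, so (21573/3881) = (2168/3881)
factor out 2^3: 2168 = 2^3·271; with 3881 mod 8 = 1, (2/3881) = +1; sign now +1; continue with (271/3881)
flip (271/3881) -> (3881/271): both odd, 271 mod 4 = 3, 3881 mod 4 = 1, so the flip contributes +1; sign now +1
(3881/271): 3881 mod 271 = 87, so (3881/271) = (87/271)
flip (87/271) -> (271/87): both odd, 87 mod 4 = 3, 271 mod 4 = 3, so the flip contributes -1; sign now -1
(271/87): 271 mod 87 = 10, so (271/87) = (10/87)
factor out 2^1: 10 = 2^1·5; with 87 mod 8 = 7, (2/87) = +1; sign now -1; continue with (5/87)
flip (5/87) -> (87/5): both odd, 5 mod 4 = 1, 87 mod 4 = 3, so the flip contributes +1; sign now -1
(87/5): 87 mod 5 = 2, so (87/5) = (2/5)
factor out 2^1: 2 = 2^1·1; with 5 mod 8 = 5, (2/5) = -1; sign now +1; continue with (1/5)
reached (1/5) = 1, so the symbol is +1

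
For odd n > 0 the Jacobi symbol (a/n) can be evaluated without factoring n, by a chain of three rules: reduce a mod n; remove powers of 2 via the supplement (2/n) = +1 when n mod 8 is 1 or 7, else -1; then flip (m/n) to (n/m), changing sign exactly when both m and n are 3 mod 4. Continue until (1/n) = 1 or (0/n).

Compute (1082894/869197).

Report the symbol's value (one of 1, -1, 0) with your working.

-1

(1082894/869197) = (213697/869197)   [reduce mod 869197]
reciprocity: (213697/869197) = +1·(869197/213697) since 213697 mod 4 = 1, 869197 mod 4 = 1; sign now +1
(869197/213697) = (14409/213697)   [reduce mod 213697]
reciprocity: (14409/213697) = +1·(213697/14409) since 14409 mod 4 = 1, 213697 mod 4 = 1; sign now +1
(213697/14409) = (11971/14409)   [reduce mod 14409]
reciprocity: (11971/14409) = +1·(14409/11971) since 11971 mod 4 = 3, 14409 mod 4 = 1; sign now +1
(14409/11971) = (2438/11971)   [reduce mod 11971]
2438 = 2^1·1219; (2/11971) = -1 since 11971 mod 8 = 3, so (2438/11971) = (-1)^1·(1219/11971); sign now -1
reciprocity: (1219/11971) = -1·(11971/1219) since 1219 mod 4 = 3, 11971 mod 4 = 3; sign now +1
(11971/1219) = (1000/1219)   [reduce mod 1219]
1000 = 2^3·125; (2/1219) = -1 since 1219 mod 8 = 3, so (1000/1219) = (-1)^3·(125/1219); sign now -1
reciprocity: (125/1219) = +1·(1219/125) since 125 mod 4 = 1, 1219 mod 4 = 3; sign now -1
(1219/125) = (94/125)   [reduce mod 125]
94 = 2^1·47; (2/125) = -1 since 125 mod 8 = 5, so (94/125) = (-1)^1·(47/125); sign now +1
reciprocity: (47/125) = +1·(125/47) since 47 mod 4 = 3, 125 mod 4 = 1; sign now +1
(125/47) = (31/47)   [reduce mod 47]
reciprocity: (31/47) = -1·(47/31) since 31 mod 4 = 3, 47 mod 4 = 3; sign now -1
(47/31) = (16/31)   [reduce mod 31]
16 = 2^4·1; (2/31) = +1 since 31 mod 8 = 7, so (16/31) = (+1)^4·(1/31); sign now -1
(1/31) = 1; final value = sign = -1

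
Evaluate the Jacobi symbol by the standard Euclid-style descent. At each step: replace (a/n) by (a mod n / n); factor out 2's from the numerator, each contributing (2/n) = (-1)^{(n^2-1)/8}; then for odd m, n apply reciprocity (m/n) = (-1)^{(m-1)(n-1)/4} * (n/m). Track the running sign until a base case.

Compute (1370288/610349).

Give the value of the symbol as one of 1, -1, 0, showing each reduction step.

(1370288/610349): 1370288 mod 610349 = 149590, so (1370288/610349) = (149590/610349)
factor out 2^1: 149590 = 2^1·74795; with 610349 mod 8 = 5, (2/610349) = -1; sign now -1; continue with (74795/610349)
flip (74795/610349) -> (610349/74795): both odd, 74795 mod 4 = 3, 610349 mod 4 = 1, so the flip contributes +1; sign now -1
(610349/74795): 610349 mod 74795 = 11989, so (610349/74795) = (11989/74795)
flip (11989/74795) -> (74795/11989): both odd, 11989 mod 4 = 1, 74795 mod 4 = 3, so the flip contributes +1; sign now -1
(74795/11989): 74795 mod 11989 = 2861, so (74795/11989) = (2861/11989)
flip (2861/11989) -> (11989/2861): both odd, 2861 mod 4 = 1, 11989 mod 4 = 1, so the flip contributes +1; sign now -1
(11989/2861): 11989 mod 2861 = 545, so (11989/2861) = (545/2861)
flip (545/2861) -> (2861/545): both odd, 545 mod 4 = 1, 2861 mod 4 = 1, so the flip contributes +1; sign now -1
(2861/545): 2861 mod 545 = 136, so (2861/545) = (136/545)
factor out 2^3: 136 = 2^3·17; with 545 mod 8 = 1, (2/545) = +1; sign now -1; continue with (17/545)
flip (17/545) -> (545/17): both odd, 17 mod 4 = 1, 545 mod 4 = 1, so the flip contributes +1; sign now -1
(545/17): 545 mod 17 = 1, so (545/17) = (1/17)
reached (1/17) = 1, so the symbol is -1

-1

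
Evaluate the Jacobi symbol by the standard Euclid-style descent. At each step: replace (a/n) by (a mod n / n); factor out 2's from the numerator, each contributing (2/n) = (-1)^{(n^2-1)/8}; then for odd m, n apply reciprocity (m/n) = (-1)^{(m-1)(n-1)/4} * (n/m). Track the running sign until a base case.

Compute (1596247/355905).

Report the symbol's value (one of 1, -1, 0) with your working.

(1596247/355905): 1596247 mod 355905 = 172627, so (1596247/355905) = (172627/355905)
flip (172627/355905) -> (355905/172627): both odd, 172627 mod 4 = 3, 355905 mod 4 = 1, so the flip contributes +1; sign now +1
(355905/172627): 355905 mod 172627 = 10651, so (355905/172627) = (10651/172627)
flip (10651/172627) -> (172627/10651): both odd, 10651 mod 4 = 3, 172627 mod 4 = 3, so the flip contributes -1; sign now -1
(172627/10651): 172627 mod 10651 = 2211, so (172627/10651) = (2211/10651)
flip (2211/10651) -> (10651/2211): both odd, 2211 mod 4 = 3, 10651 mod 4 = 3, so the flip contributes -1; sign now +1
(10651/2211): 10651 mod 2211 = 1807, so (10651/2211) = (1807/2211)
flip (1807/2211) -> (2211/1807): both odd, 1807 mod 4 = 3, 2211 mod 4 = 3, so the flip contributes -1; sign now -1
(2211/1807): 2211 mod 1807 = 404, so (2211/1807) = (404/1807)
factor out 2^2: 404 = 2^2·101; with 1807 mod 8 = 7, (2/1807) = +1; sign now -1; continue with (101/1807)
flip (101/1807) -> (1807/101): both odd, 101 mod 4 = 1, 1807 mod 4 = 3, so the flip contributes +1; sign now -1
(1807/101): 1807 mod 101 = 90, so (1807/101) = (90/101)
factor out 2^1: 90 = 2^1·45; with 101 mod 8 = 5, (2/101) = -1; sign now +1; continue with (45/101)
flip (45/101) -> (101/45): both odd, 45 mod 4 = 1, 101 mod 4 = 1, so the flip contributes +1; sign now +1
(101/45): 101 mod 45 = 11, so (101/45) = (11/45)
flip (11/45) -> (45/11): both odd, 11 mod 4 = 3, 45 mod 4 = 1, so the flip contributes +1; sign now +1
(45/11): 45 mod 11 = 1, so (45/11) = (1/11)
reached (1/11) = 1, so the symbol is +1

1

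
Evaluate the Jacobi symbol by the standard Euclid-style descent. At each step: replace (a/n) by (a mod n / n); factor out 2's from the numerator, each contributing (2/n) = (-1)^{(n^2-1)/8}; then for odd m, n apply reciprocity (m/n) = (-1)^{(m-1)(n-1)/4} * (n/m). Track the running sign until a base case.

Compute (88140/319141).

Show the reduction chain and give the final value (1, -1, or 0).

88140 = 2^2·22035; (2/319141) = -1 since 319141 mod 8 = 5, so (88140/319141) = (-1)^2·(22035/319141); sign now +1
reciprocity: (22035/319141) = +1·(319141/22035) since 22035 mod 4 = 3, 319141 mod 4 = 1; sign now +1
(319141/22035) = (10651/22035)   [reduce mod 22035]
reciprocity: (10651/22035) = -1·(22035/10651) since 10651 mod 4 = 3, 22035 mod 4 = 3; sign now -1
(22035/10651) = (733/10651)   [reduce mod 10651]
reciprocity: (733/10651) = +1·(10651/733) since 733 mod 4 = 1, 10651 mod 4 = 3; sign now -1
(10651/733) = (389/733)   [reduce mod 733]
reciprocity: (389/733) = +1·(733/389) since 389 mod 4 = 1, 733 mod 4 = 1; sign now -1
(733/389) = (344/389)   [reduce mod 389]
344 = 2^3·43; (2/389) = -1 since 389 mod 8 = 5, so (344/389) = (-1)^3·(43/389); sign now +1
reciprocity: (43/389) = +1·(389/43) since 43 mod 4 = 3, 389 mod 4 = 1; sign now +1
(389/43) = (2/43)   [reduce mod 43]
2 = 2^1·1; (2/43) = -1 since 43 mod 8 = 3, so (2/43) = (-1)^1·(1/43); sign now -1
(1/43) = 1; final value = sign = -1

-1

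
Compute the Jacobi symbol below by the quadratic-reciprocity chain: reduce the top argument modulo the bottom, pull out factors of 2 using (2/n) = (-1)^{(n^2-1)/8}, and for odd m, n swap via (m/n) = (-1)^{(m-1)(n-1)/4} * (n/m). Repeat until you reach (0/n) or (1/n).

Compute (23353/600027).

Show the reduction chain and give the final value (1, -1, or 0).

-1

reciprocity: (23353/600027) = +1·(600027/23353) since 23353 mod 4 = 1, 600027 mod 4 = 3; sign now +1
(600027/23353) = (16202/23353)   [reduce mod 23353]
16202 = 2^1·8101; (2/23353) = +1 since 23353 mod 8 = 1, so (16202/23353) = (+1)^1·(8101/23353); sign now +1
reciprocity: (8101/23353) = +1·(23353/8101) since 8101 mod 4 = 1, 23353 mod 4 = 1; sign now +1
(23353/8101) = (7151/8101)   [reduce mod 8101]
reciprocity: (7151/8101) = +1·(8101/7151) since 7151 mod 4 = 3, 8101 mod 4 = 1; sign now +1
(8101/7151) = (950/7151)   [reduce mod 7151]
950 = 2^1·475; (2/7151) = +1 since 7151 mod 8 = 7, so (950/7151) = (+1)^1·(475/7151); sign now +1
reciprocity: (475/7151) = -1·(7151/475) since 475 mod 4 = 3, 7151 mod 4 = 3; sign now -1
(7151/475) = (26/475)   [reduce mod 475]
26 = 2^1·13; (2/475) = -1 since 475 mod 8 = 3, so (26/475) = (-1)^1·(13/475); sign now +1
reciprocity: (13/475) = +1·(475/13) since 13 mod 4 = 1, 475 mod 4 = 3; sign now +1
(475/13) = (7/13)   [reduce mod 13]
reciprocity: (7/13) = +1·(13/7) since 7 mod 4 = 3, 13 mod 4 = 1; sign now +1
(13/7) = (6/7)   [reduce mod 7]
6 = 2^1·3; (2/7) = +1 since 7 mod 8 = 7, so (6/7) = (+1)^1·(3/7); sign now +1
reciprocity: (3/7) = -1·(7/3) since 3 mod 4 = 3, 7 mod 4 = 3; sign now -1
(7/3) = (1/3)   [reduce mod 3]
(1/3) = 1; final value = sign = -1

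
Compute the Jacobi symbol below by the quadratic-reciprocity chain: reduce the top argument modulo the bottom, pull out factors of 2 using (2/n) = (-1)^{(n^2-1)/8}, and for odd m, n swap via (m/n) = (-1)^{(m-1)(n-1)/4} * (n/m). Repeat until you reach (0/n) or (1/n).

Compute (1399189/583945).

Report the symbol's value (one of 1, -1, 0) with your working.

(1399189/583945) = (231299/583945)   [reduce mod 583945]
reciprocity: (231299/583945) = +1·(583945/231299) since 231299 mod 4 = 3, 583945 mod 4 = 1; sign now +1
(583945/231299) = (121347/231299)   [reduce mod 231299]
reciprocity: (121347/231299) = -1·(231299/121347) since 121347 mod 4 = 3, 231299 mod 4 = 3; sign now -1
(231299/121347) = (109952/121347)   [reduce mod 121347]
109952 = 2^7·859; (2/121347) = -1 since 121347 mod 8 = 3, so (109952/121347) = (-1)^7·(859/121347); sign now +1
reciprocity: (859/121347) = -1·(121347/859) since 859 mod 4 = 3, 121347 mod 4 = 3; sign now -1
(121347/859) = (228/859)   [reduce mod 859]
228 = 2^2·57; (2/859) = -1 since 859 mod 8 = 3, so (228/859) = (-1)^2·(57/859); sign now -1
reciprocity: (57/859) = +1·(859/57) since 57 mod 4 = 1, 859 mod 4 = 3; sign now -1
(859/57) = (4/57)   [reduce mod 57]
4 = 2^2·1; (2/57) = +1 since 57 mod 8 = 1, so (4/57) = (+1)^2·(1/57); sign now -1
(1/57) = 1; final value = sign = -1

-1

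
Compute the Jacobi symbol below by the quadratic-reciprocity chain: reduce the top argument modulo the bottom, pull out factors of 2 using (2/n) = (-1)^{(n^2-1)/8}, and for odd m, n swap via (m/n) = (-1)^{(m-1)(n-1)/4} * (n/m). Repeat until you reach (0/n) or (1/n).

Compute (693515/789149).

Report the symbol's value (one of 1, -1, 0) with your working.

-1

reciprocity: (693515/789149) = +1·(789149/693515) since 693515 mod 4 = 3, 789149 mod 4 = 1; sign now +1
(789149/693515) = (95634/693515)   [reduce mod 693515]
95634 = 2^1·47817; (2/693515) = -1 since 693515 mod 8 = 3, so (95634/693515) = (-1)^1·(47817/693515); sign now -1
reciprocity: (47817/693515) = +1·(693515/47817) since 47817 mod 4 = 1, 693515 mod 4 = 3; sign now -1
(693515/47817) = (24077/47817)   [reduce mod 47817]
reciprocity: (24077/47817) = +1·(47817/24077) since 24077 mod 4 = 1, 47817 mod 4 = 1; sign now -1
(47817/24077) = (23740/24077)   [reduce mod 24077]
23740 = 2^2·5935; (2/24077) = -1 since 24077 mod 8 = 5, so (23740/24077) = (-1)^2·(5935/24077); sign now -1
reciprocity: (5935/24077) = +1·(24077/5935) since 5935 mod 4 = 3, 24077 mod 4 = 1; sign now -1
(24077/5935) = (337/5935)   [reduce mod 5935]
reciprocity: (337/5935) = +1·(5935/337) since 337 mod 4 = 1, 5935 mod 4 = 3; sign now -1
(5935/337) = (206/337)   [reduce mod 337]
206 = 2^1·103; (2/337) = +1 since 337 mod 8 = 1, so (206/337) = (+1)^1·(103/337); sign now -1
reciprocity: (103/337) = +1·(337/103) since 103 mod 4 = 3, 337 mod 4 = 1; sign now -1
(337/103) = (28/103)   [reduce mod 103]
28 = 2^2·7; (2/103) = +1 since 103 mod 8 = 7, so (28/103) = (+1)^2·(7/103); sign now -1
reciprocity: (7/103) = -1·(103/7) since 7 mod 4 = 3, 103 mod 4 = 3; sign now +1
(103/7) = (5/7)   [reduce mod 7]
reciprocity: (5/7) = +1·(7/5) since 5 mod 4 = 1, 7 mod 4 = 3; sign now +1
(7/5) = (2/5)   [reduce mod 5]
2 = 2^1·1; (2/5) = -1 since 5 mod 8 = 5, so (2/5) = (-1)^1·(1/5); sign now -1
(1/5) = 1; final value = sign = -1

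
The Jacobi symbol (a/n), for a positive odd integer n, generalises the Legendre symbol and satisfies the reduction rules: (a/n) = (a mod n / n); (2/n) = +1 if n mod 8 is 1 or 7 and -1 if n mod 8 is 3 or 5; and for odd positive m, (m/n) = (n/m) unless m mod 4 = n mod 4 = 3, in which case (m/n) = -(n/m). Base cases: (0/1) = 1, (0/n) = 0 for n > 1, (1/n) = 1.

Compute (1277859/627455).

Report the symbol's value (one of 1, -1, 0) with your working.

1

(1277859/627455) = (22949/627455)   [reduce mod 627455]
reciprocity: (22949/627455) = +1·(627455/22949) since 22949 mod 4 = 1, 627455 mod 4 = 3; sign now +1
(627455/22949) = (7832/22949)   [reduce mod 22949]
7832 = 2^3·979; (2/22949) = -1 since 22949 mod 8 = 5, so (7832/22949) = (-1)^3·(979/22949); sign now -1
reciprocity: (979/22949) = +1·(22949/979) since 979 mod 4 = 3, 22949 mod 4 = 1; sign now -1
(22949/979) = (432/979)   [reduce mod 979]
432 = 2^4·27; (2/979) = -1 since 979 mod 8 = 3, so (432/979) = (-1)^4·(27/979); sign now -1
reciprocity: (27/979) = -1·(979/27) since 27 mod 4 = 3, 979 mod 4 = 3; sign now +1
(979/27) = (7/27)   [reduce mod 27]
reciprocity: (7/27) = -1·(27/7) since 7 mod 4 = 3, 27 mod 4 = 3; sign now -1
(27/7) = (6/7)   [reduce mod 7]
6 = 2^1·3; (2/7) = +1 since 7 mod 8 = 7, so (6/7) = (+1)^1·(3/7); sign now -1
reciprocity: (3/7) = -1·(7/3) since 3 mod 4 = 3, 7 mod 4 = 3; sign now +1
(7/3) = (1/3)   [reduce mod 3]
(1/3) = 1; final value = sign = +1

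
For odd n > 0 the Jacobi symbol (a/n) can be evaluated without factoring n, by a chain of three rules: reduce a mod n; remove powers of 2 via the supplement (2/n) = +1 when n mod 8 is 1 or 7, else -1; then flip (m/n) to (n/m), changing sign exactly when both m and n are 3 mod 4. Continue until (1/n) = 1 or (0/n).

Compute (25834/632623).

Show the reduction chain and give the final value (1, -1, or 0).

factor out 2^1: 25834 = 2^1·12917; with 632623 mod 8 = 7, (2/632623) = +1; sign now +1; continue with (12917/632623)
flip (12917/632623) -> (632623/12917): both odd, 12917 mod 4 = 1, 632623 mod 4 = 3, so the flip contributes +1; sign now +1
(632623/12917): 632623 mod 12917 = 12607, so (632623/12917) = (12607/12917)
flip (12607/12917) -> (12917/12607): both odd, 12607 mod 4 = 3, 12917 mod 4 = 1, so the flip contributes +1; sign now +1
(12917/12607): 12917 mod 12607 = 310, so (12917/12607) = (310/12607)
factor out 2^1: 310 = 2^1·155; with 12607 mod 8 = 7, (2/12607) = +1; sign now +1; continue with (155/12607)
flip (155/12607) -> (12607/155): both odd, 155 mod 4 = 3, 12607 mod 4 = 3, so the flip contributes -1; sign now -1
(12607/155): 12607 mod 155 = 52, so (12607/155) = (52/155)
factor out 2^2: 52 = 2^2·13; with 155 mod 8 = 3, (2/155) = -1; sign now -1; continue with (13/155)
flip (13/155) -> (155/13): both odd, 13 mod 4 = 1, 155 mod 4 = 3, so the flip contributes +1; sign now -1
(155/13): 155 mod 13 = 12, so (155/13) = (12/13)
factor out 2^2: 12 = 2^2·3; with 13 mod 8 = 5, (2/13) = -1; sign now -1; continue with (3/13)
flip (3/13) -> (13/3): both odd, 3 mod 4 = 3, 13 mod 4 = 1, so the flip contributes +1; sign now -1
(13/3): 13 mod 3 = 1, so (13/3) = (1/3)
reached (1/3) = 1, so the symbol is -1

-1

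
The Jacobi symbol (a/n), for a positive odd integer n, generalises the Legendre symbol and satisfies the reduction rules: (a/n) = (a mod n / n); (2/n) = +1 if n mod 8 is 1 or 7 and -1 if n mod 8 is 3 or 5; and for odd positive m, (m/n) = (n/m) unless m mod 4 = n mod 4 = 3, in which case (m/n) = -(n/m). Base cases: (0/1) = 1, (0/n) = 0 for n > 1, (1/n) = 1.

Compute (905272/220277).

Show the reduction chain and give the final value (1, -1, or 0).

1

(905272/220277) = (24164/220277)   [reduce mod 220277]
24164 = 2^2·6041; (2/220277) = -1 since 220277 mod 8 = 5, so (24164/220277) = (-1)^2·(6041/220277); sign now +1
reciprocity: (6041/220277) = +1·(220277/6041) since 6041 mod 4 = 1, 220277 mod 4 = 1; sign now +1
(220277/6041) = (2801/6041)   [reduce mod 6041]
reciprocity: (2801/6041) = +1·(6041/2801) since 2801 mod 4 = 1, 6041 mod 4 = 1; sign now +1
(6041/2801) = (439/2801)   [reduce mod 2801]
reciprocity: (439/2801) = +1·(2801/439) since 439 mod 4 = 3, 2801 mod 4 = 1; sign now +1
(2801/439) = (167/439)   [reduce mod 439]
reciprocity: (167/439) = -1·(439/167) since 167 mod 4 = 3, 439 mod 4 = 3; sign now -1
(439/167) = (105/167)   [reduce mod 167]
reciprocity: (105/167) = +1·(167/105) since 105 mod 4 = 1, 167 mod 4 = 3; sign now -1
(167/105) = (62/105)   [reduce mod 105]
62 = 2^1·31; (2/105) = +1 since 105 mod 8 = 1, so (62/105) = (+1)^1·(31/105); sign now -1
reciprocity: (31/105) = +1·(105/31) since 31 mod 4 = 3, 105 mod 4 = 1; sign now -1
(105/31) = (12/31)   [reduce mod 31]
12 = 2^2·3; (2/31) = +1 since 31 mod 8 = 7, so (12/31) = (+1)^2·(3/31); sign now -1
reciprocity: (3/31) = -1·(31/3) since 3 mod 4 = 3, 31 mod 4 = 3; sign now +1
(31/3) = (1/3)   [reduce mod 3]
(1/3) = 1; final value = sign = +1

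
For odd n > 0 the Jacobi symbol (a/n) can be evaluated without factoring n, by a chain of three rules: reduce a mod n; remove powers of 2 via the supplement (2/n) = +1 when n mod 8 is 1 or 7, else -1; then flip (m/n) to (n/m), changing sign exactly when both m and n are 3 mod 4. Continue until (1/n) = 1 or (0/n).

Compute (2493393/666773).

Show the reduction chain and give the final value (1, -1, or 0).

(2493393/666773): 2493393 mod 666773 = 493074, so (2493393/666773) = (493074/666773)
factor out 2^1: 493074 = 2^1·246537; with 666773 mod 8 = 5, (2/666773) = -1; sign now -1; continue with (246537/666773)
flip (246537/666773) -> (666773/246537): both odd, 246537 mod 4 = 1, 666773 mod 4 = 1, so the flip contributes +1; sign now -1
(666773/246537): 666773 mod 246537 = 173699, so (666773/246537) = (173699/246537)
flip (173699/246537) -> (246537/173699): both odd, 173699 mod 4 = 3, 246537 mod 4 = 1, so the flip contributes +1; sign now -1
(246537/173699): 246537 mod 173699 = 72838, so (246537/173699) = (72838/173699)
factor out 2^1: 72838 = 2^1·36419; with 173699 mod 8 = 3, (2/173699) = -1; sign now +1; continue with (36419/173699)
flip (36419/173699) -> (173699/36419): both odd, 36419 mod 4 = 3, 173699 mod 4 = 3, so the flip contributes -1; sign now -1
(173699/36419): 173699 mod 36419 = 28023, so (173699/36419) = (28023/36419)
flip (28023/36419) -> (36419/28023): both odd, 28023 mod 4 = 3, 36419 mod 4 = 3, so the flip contributes -1; sign now +1
(36419/28023): 36419 mod 28023 = 8396, so (36419/28023) = (8396/28023)
factor out 2^2: 8396 = 2^2·2099; with 28023 mod 8 = 7, (2/28023) = +1; sign now +1; continue with (2099/28023)
flip (2099/28023) -> (28023/2099): both odd, 2099 mod 4 = 3, 28023 mod 4 = 3, so the flip contributes -1; sign now -1
(28023/2099): 28023 mod 2099 = 736, so (28023/2099) = (736/2099)
factor out 2^5: 736 = 2^5·23; with 2099 mod 8 = 3, (2/2099) = -1; sign now +1; continue with (23/2099)
flip (23/2099) -> (2099/23): both odd, 23 mod 4 = 3, 2099 mod 4 = 3, so the flip contributes -1; sign now -1
(2099/23): 2099 mod 23 = 6, so (2099/23) = (6/23)
factor out 2^1: 6 = 2^1·3; with 23 mod 8 = 7, (2/23) = +1; sign now -1; continue with (3/23)
flip (3/23) -> (23/3): both odd, 3 mod 4 = 3, 23 mod 4 = 3, so the flip contributes -1; sign now +1
(23/3): 23 mod 3 = 2, so (23/3) = (2/3)
factor out 2^1: 2 = 2^1·1; with 3 mod 8 = 3, (2/3) = -1; sign now -1; continue with (1/3)
reached (1/3) = 1, so the symbol is -1

-1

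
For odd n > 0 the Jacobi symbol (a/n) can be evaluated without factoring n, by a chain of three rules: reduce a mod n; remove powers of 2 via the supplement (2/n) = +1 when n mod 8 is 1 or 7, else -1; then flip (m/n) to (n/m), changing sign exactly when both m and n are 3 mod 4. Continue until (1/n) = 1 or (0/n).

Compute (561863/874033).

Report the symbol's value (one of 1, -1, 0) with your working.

flip (561863/874033) -> (874033/561863): both odd, 561863 mod 4 = 3, 874033 mod 4 = 1, so the flip contributes +1; sign now +1
(874033/561863): 874033 mod 561863 = 312170, so (874033/561863) = (312170/561863)
factor out 2^1: 312170 = 2^1·156085; with 561863 mod 8 = 7, (2/561863) = +1; sign now +1; continue with (156085/561863)
flip (156085/561863) -> (561863/156085): both odd, 156085 mod 4 = 1, 561863 mod 4 = 3, so the flip contributes +1; sign now +1
(561863/156085): 561863 mod 156085 = 93608, so (561863/156085) = (93608/156085)
factor out 2^3: 93608 = 2^3·11701; with 156085 mod 8 = 5, (2/156085) = -1; sign now -1; continue with (11701/156085)
flip (11701/156085) -> (156085/11701): both odd, 11701 mod 4 = 1, 156085 mod 4 = 1, so the flip contributes +1; sign now -1
(156085/11701): 156085 mod 11701 = 3972, so (156085/11701) = (3972/11701)
factor out 2^2: 3972 = 2^2·993; with 11701 mod 8 = 5, (2/11701) = -1; sign now -1; continue with (993/11701)
flip (993/11701) -> (11701/993): both odd, 993 mod 4 = 1, 11701 mod 4 = 1, so the flip contributes +1; sign now -1
(11701/993): 11701 mod 993 = 778, so (11701/993) = (778/993)
factor out 2^1: 778 = 2^1·389; with 993 mod 8 = 1, (2/993) = +1; sign now -1; continue with (389/993)
flip (389/993) -> (993/389): both odd, 389 mod 4 = 1, 993 mod 4 = 1, so the flip contributes +1; sign now -1
(993/389): 993 mod 389 = 215, so (993/389) = (215/389)
flip (215/389) -> (389/215): both odd, 215 mod 4 = 3, 389 mod 4 = 1, so the flip contributes +1; sign now -1
(389/215): 389 mod 215 = 174, so (389/215) = (174/215)
factor out 2^1: 174 = 2^1·87; with 215 mod 8 = 7, (2/215) = +1; sign now -1; continue with (87/215)
flip (87/215) -> (215/87): both odd, 87 mod 4 = 3, 215 mod 4 = 3, so the flip contributes -1; sign now +1
(215/87): 215 mod 87 = 41, so (215/87) = (41/87)
flip (41/87) -> (87/41): both odd, 41 mod 4 = 1, 87 mod 4 = 3, so the flip contributes +1; sign now +1
(87/41): 87 mod 41 = 5, so (87/41) = (5/41)
flip (5/41) -> (41/5): both odd, 5 mod 4 = 1, 41 mod 4 = 1, so the flip contributes +1; sign now +1
(41/5): 41 mod 5 = 1, so (41/5) = (1/5)
reached (1/5) = 1, so the symbol is +1

1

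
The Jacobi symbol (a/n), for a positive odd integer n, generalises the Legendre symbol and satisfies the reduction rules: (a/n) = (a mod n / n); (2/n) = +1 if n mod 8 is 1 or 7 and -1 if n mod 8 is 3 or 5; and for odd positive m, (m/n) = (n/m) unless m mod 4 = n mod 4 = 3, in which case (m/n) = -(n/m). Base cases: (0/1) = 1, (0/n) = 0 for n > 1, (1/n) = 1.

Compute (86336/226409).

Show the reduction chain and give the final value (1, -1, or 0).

-1

factor out 2^6: 86336 = 2^6·1349; with 226409 mod 8 = 1, (2/226409) = +1; sign now +1; continue with (1349/226409)
flip (1349/226409) -> (226409/1349): both odd, 1349 mod 4 = 1, 226409 mod 4 = 1, so the flip contributes +1; sign now +1
(226409/1349): 226409 mod 1349 = 1126, so (226409/1349) = (1126/1349)
factor out 2^1: 1126 = 2^1·563; with 1349 mod 8 = 5, (2/1349) = -1; sign now -1; continue with (563/1349)
flip (563/1349) -> (1349/563): both odd, 563 mod 4 = 3, 1349 mod 4 = 1, so the flip contributes +1; sign now -1
(1349/563): 1349 mod 563 = 223, so (1349/563) = (223/563)
flip (223/563) -> (563/223): both odd, 223 mod 4 = 3, 563 mod 4 = 3, so the flip contributes -1; sign now +1
(563/223): 563 mod 223 = 117, so (563/223) = (117/223)
flip (117/223) -> (223/117): both odd, 117 mod 4 = 1, 223 mod 4 = 3, so the flip contributes +1; sign now +1
(223/117): 223 mod 117 = 106, so (223/117) = (106/117)
factor out 2^1: 106 = 2^1·53; with 117 mod 8 = 5, (2/117) = -1; sign now -1; continue with (53/117)
flip (53/117) -> (117/53): both odd, 53 mod 4 = 1, 117 mod 4 = 1, so the flip contributes +1; sign now -1
(117/53): 117 mod 53 = 11, so (117/53) = (11/53)
flip (11/53) -> (53/11): both odd, 11 mod 4 = 3, 53 mod 4 = 1, so the flip contributes +1; sign now -1
(53/11): 53 mod 11 = 9, so (53/11) = (9/11)
flip (9/11) -> (11/9): both odd, 9 mod 4 = 1, 11 mod 4 = 3, so the flip contributes +1; sign now -1
(11/9): 11 mod 9 = 2, so (11/9) = (2/9)
factor out 2^1: 2 = 2^1·1; with 9 mod 8 = 1, (2/9) = +1; sign now -1; continue with (1/9)
reached (1/9) = 1, so the symbol is -1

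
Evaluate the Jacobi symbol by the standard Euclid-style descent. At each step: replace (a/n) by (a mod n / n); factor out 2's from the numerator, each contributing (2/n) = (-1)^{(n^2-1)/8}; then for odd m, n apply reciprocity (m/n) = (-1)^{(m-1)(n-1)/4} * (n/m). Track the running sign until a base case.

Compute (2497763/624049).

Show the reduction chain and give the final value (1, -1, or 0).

(2497763/624049): 2497763 mod 624049 = 1567, so (2497763/624049) = (1567/624049)
flip (1567/624049) -> (624049/1567): both odd, 1567 mod 4 = 3, 624049 mod 4 = 1, so the flip contributes +1; sign now +1
(624049/1567): 624049 mod 1567 = 383, so (624049/1567) = (383/1567)
flip (383/1567) -> (1567/383): both odd, 383 mod 4 = 3, 1567 mod 4 = 3, so the flip contributes -1; sign now -1
(1567/383): 1567 mod 383 = 35, so (1567/383) = (35/383)
flip (35/383) -> (383/35): both odd, 35 mod 4 = 3, 383 mod 4 = 3, so the flip contributes -1; sign now +1
(383/35): 383 mod 35 = 33, so (383/35) = (33/35)
flip (33/35) -> (35/33): both odd, 33 mod 4 = 1, 35 mod 4 = 3, so the flip contributes +1; sign now +1
(35/33): 35 mod 33 = 2, so (35/33) = (2/33)
factor out 2^1: 2 = 2^1·1; with 33 mod 8 = 1, (2/33) = +1; sign now +1; continue with (1/33)
reached (1/33) = 1, so the symbol is +1

1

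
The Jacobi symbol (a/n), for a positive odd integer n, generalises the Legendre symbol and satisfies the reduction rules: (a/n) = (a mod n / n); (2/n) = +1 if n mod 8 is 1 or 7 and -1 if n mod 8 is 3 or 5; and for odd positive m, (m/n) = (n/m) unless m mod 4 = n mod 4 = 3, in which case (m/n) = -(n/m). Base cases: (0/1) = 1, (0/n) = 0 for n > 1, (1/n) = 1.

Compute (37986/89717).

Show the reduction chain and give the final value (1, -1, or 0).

factor out 2^1: 37986 = 2^1·18993; with 89717 mod 8 = 5, (2/89717) = -1; sign now -1; continue with (18993/89717)
flip (18993/89717) -> (89717/18993): both odd, 18993 mod 4 = 1, 89717 mod 4 = 1, so the flip contributes +1; sign now -1
(89717/18993): 89717 mod 18993 = 13745, so (89717/18993) = (13745/18993)
flip (13745/18993) -> (18993/13745): both odd, 13745 mod 4 = 1, 18993 mod 4 = 1, so the flip contributes +1; sign now -1
(18993/13745): 18993 mod 13745 = 5248, so (18993/13745) = (5248/13745)
factor out 2^7: 5248 = 2^7·41; with 13745 mod 8 = 1, (2/13745) = +1; sign now -1; continue with (41/13745)
flip (41/13745) -> (13745/41): both odd, 41 mod 4 = 1, 13745 mod 4 = 1, so the flip contributes +1; sign now -1
(13745/41): 13745 mod 41 = 10, so (13745/41) = (10/41)
factor out 2^1: 10 = 2^1·5; with 41 mod 8 = 1, (2/41) = +1; sign now -1; continue with (5/41)
flip (5/41) -> (41/5): both odd, 5 mod 4 = 1, 41 mod 4 = 1, so the flip contributes +1; sign now -1
(41/5): 41 mod 5 = 1, so (41/5) = (1/5)
reached (1/5) = 1, so the symbol is -1

-1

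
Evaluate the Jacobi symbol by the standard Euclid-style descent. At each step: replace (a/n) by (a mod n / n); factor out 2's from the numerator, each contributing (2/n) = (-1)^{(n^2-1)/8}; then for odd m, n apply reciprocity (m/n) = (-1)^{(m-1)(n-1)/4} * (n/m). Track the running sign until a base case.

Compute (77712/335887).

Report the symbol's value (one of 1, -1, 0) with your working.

1

factor out 2^4: 77712 = 2^4·4857; with 335887 mod 8 = 7, (2/335887) = +1; sign now +1; continue with (4857/335887)
flip (4857/335887) -> (335887/4857): both odd, 4857 mod 4 = 1, 335887 mod 4 = 3, so the flip contributes +1; sign now +1
(335887/4857): 335887 mod 4857 = 754, so (335887/4857) = (754/4857)
factor out 2^1: 754 = 2^1·377; with 4857 mod 8 = 1, (2/4857) = +1; sign now +1; continue with (377/4857)
flip (377/4857) -> (4857/377): both odd, 377 mod 4 = 1, 4857 mod 4 = 1, so the flip contributes +1; sign now +1
(4857/377): 4857 mod 377 = 333, so (4857/377) = (333/377)
flip (333/377) -> (377/333): both odd, 333 mod 4 = 1, 377 mod 4 = 1, so the flip contributes +1; sign now +1
(377/333): 377 mod 333 = 44, so (377/333) = (44/333)
factor out 2^2: 44 = 2^2·11; with 333 mod 8 = 5, (2/333) = -1; sign now +1; continue with (11/333)
flip (11/333) -> (333/11): both odd, 11 mod 4 = 3, 333 mod 4 = 1, so the flip contributes +1; sign now +1
(333/11): 333 mod 11 = 3, so (333/11) = (3/11)
flip (3/11) -> (11/3): both odd, 3 mod 4 = 3, 11 mod 4 = 3, so the flip contributes -1; sign now -1
(11/3): 11 mod 3 = 2, so (11/3) = (2/3)
factor out 2^1: 2 = 2^1·1; with 3 mod 8 = 3, (2/3) = -1; sign now +1; continue with (1/3)
reached (1/3) = 1, so the symbol is +1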